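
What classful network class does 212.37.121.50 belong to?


First octet: 212
Binary: 11010100
110xxxxx -> Class C (192-223)
Class C, default mask 255.255.255.0 (/24)


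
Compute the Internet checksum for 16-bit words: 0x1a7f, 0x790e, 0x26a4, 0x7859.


Sum all words (with carry folding):
+ 0x1a7f = 0x1a7f
+ 0x790e = 0x938d
+ 0x26a4 = 0xba31
+ 0x7859 = 0x328b
One's complement: ~0x328b
Checksum = 0xcd74


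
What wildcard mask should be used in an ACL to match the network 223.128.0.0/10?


Subnet mask: 255.192.0.0
Wildcard = 255.255.255.255 - subnet mask
255 - 255 = 0
255 - 192 = 63
255 - 0 = 255
255 - 0 = 255
Wildcard: 0.63.255.255


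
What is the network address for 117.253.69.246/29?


IP:   01110101.11111101.01000101.11110110
Mask: 11111111.11111111.11111111.11111000
AND operation:
Net:  01110101.11111101.01000101.11110000
Network: 117.253.69.240/29


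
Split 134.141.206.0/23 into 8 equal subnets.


New prefix = 23 + 3 = 26
Each subnet has 64 addresses
  134.141.206.0/26
  134.141.206.64/26
  134.141.206.128/26
  134.141.206.192/26
  134.141.207.0/26
  134.141.207.64/26
  134.141.207.128/26
  134.141.207.192/26
Subnets: 134.141.206.0/26, 134.141.206.64/26, 134.141.206.128/26, 134.141.206.192/26, 134.141.207.0/26, 134.141.207.64/26, 134.141.207.128/26, 134.141.207.192/26


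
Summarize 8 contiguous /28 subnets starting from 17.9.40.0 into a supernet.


Original prefix: /28
Number of subnets: 8 = 2^3
New prefix = 28 - 3 = 25
Supernet: 17.9.40.0/25


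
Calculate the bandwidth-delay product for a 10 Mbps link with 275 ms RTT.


BDP = bandwidth * RTT
= 10 Mbps * 275 ms
= 10 * 1e6 * 275 / 1000 bits
= 2750000 bits
= 343750 bytes
= 335.6934 KB
BDP = 2750000 bits (343750 bytes)


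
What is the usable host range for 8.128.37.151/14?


Network: 8.128.0.0
Broadcast: 8.131.255.255
First usable = network + 1
Last usable = broadcast - 1
Range: 8.128.0.1 to 8.131.255.254


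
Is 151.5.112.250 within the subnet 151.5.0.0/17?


Subnet network: 151.5.0.0
Test IP AND mask: 151.5.0.0
Yes, 151.5.112.250 is in 151.5.0.0/17


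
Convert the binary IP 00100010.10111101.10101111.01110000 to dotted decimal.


00100010 = 34
10111101 = 189
10101111 = 175
01110000 = 112
IP: 34.189.175.112


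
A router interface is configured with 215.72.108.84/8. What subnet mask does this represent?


/8 means 8 network bits, 24 host bits
Binary: 11111111000000000000000000000000
Mask: 255.0.0.0


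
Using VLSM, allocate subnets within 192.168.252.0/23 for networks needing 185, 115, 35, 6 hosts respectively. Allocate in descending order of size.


185 hosts -> /24 (254 usable): 192.168.252.0/24
115 hosts -> /25 (126 usable): 192.168.253.0/25
35 hosts -> /26 (62 usable): 192.168.253.128/26
6 hosts -> /29 (6 usable): 192.168.253.192/29
Allocation: 192.168.252.0/24 (185 hosts, 254 usable); 192.168.253.0/25 (115 hosts, 126 usable); 192.168.253.128/26 (35 hosts, 62 usable); 192.168.253.192/29 (6 hosts, 6 usable)


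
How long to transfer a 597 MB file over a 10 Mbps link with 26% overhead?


Effective throughput = 10 * (1 - 26/100) = 7.4 Mbps
File size in Mb = 597 * 8 = 4776 Mb
Time = 4776 / 7.4
Time = 645.4054 seconds


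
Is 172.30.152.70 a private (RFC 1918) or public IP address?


RFC 1918 private ranges:
  10.0.0.0/8 (10.0.0.0 - 10.255.255.255)
  172.16.0.0/12 (172.16.0.0 - 172.31.255.255)
  192.168.0.0/16 (192.168.0.0 - 192.168.255.255)
Private (in 172.16.0.0/12)


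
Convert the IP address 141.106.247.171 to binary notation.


141 = 10001101
106 = 01101010
247 = 11110111
171 = 10101011
Binary: 10001101.01101010.11110111.10101011


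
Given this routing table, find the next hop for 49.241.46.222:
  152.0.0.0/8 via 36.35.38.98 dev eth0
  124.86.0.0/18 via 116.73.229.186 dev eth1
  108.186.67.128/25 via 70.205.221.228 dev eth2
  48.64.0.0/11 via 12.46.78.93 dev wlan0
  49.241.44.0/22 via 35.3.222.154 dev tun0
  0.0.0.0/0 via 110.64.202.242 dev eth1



Longest prefix match for 49.241.46.222:
  /8 152.0.0.0: no
  /18 124.86.0.0: no
  /25 108.186.67.128: no
  /11 48.64.0.0: no
  /22 49.241.44.0: MATCH
  /0 0.0.0.0: MATCH
Selected: next-hop 35.3.222.154 via tun0 (matched /22)


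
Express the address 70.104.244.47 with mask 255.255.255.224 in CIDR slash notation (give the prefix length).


Binary: 11111111.11111111.11111111.11100000
Count leading 1s
Prefix: /27


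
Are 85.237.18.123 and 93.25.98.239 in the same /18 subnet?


Mask: 255.255.192.0
85.237.18.123 AND mask = 85.237.0.0
93.25.98.239 AND mask = 93.25.64.0
No, different subnets (85.237.0.0 vs 93.25.64.0)


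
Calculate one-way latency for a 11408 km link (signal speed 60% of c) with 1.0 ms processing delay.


Speed = 0.6 * 3e5 km/s = 180000 km/s
Propagation delay = 11408 / 180000 = 0.0634 s = 63.3778 ms
Processing delay = 1.0 ms
Total one-way latency = 64.3778 ms


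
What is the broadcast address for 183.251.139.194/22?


Network: 183.251.136.0/22
Host bits = 10
Set all host bits to 1:
Broadcast: 183.251.139.255


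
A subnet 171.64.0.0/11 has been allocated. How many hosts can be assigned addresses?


Host bits = 32 - 11 = 21
Total addresses = 2^21 = 2097152
Usable = total - 2 (network and broadcast)
Usable hosts: 2097150


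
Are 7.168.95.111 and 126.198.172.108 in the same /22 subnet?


Mask: 255.255.252.0
7.168.95.111 AND mask = 7.168.92.0
126.198.172.108 AND mask = 126.198.172.0
No, different subnets (7.168.92.0 vs 126.198.172.0)


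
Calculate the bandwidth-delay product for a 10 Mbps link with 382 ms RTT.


BDP = bandwidth * RTT
= 10 Mbps * 382 ms
= 10 * 1e6 * 382 / 1000 bits
= 3820000 bits
= 477500 bytes
= 466.3086 KB
BDP = 3820000 bits (477500 bytes)


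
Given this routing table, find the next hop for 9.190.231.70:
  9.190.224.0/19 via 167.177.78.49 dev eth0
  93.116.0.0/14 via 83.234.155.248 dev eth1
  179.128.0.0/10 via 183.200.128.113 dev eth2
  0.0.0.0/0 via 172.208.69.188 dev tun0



Longest prefix match for 9.190.231.70:
  /19 9.190.224.0: MATCH
  /14 93.116.0.0: no
  /10 179.128.0.0: no
  /0 0.0.0.0: MATCH
Selected: next-hop 167.177.78.49 via eth0 (matched /19)


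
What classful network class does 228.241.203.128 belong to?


First octet: 228
Binary: 11100100
1110xxxx -> Class D (224-239)
Class D (multicast), default mask N/A


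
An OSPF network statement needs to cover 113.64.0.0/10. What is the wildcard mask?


Subnet mask: 255.192.0.0
Wildcard = 255.255.255.255 - subnet mask
255 - 255 = 0
255 - 192 = 63
255 - 0 = 255
255 - 0 = 255
Wildcard: 0.63.255.255


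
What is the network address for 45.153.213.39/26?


IP:   00101101.10011001.11010101.00100111
Mask: 11111111.11111111.11111111.11000000
AND operation:
Net:  00101101.10011001.11010101.00000000
Network: 45.153.213.0/26


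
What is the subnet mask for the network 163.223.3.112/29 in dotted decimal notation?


/29 means 29 network bits, 3 host bits
Binary: 11111111111111111111111111111000
Mask: 255.255.255.248


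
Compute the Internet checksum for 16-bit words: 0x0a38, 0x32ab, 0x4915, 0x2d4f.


Sum all words (with carry folding):
+ 0x0a38 = 0x0a38
+ 0x32ab = 0x3ce3
+ 0x4915 = 0x85f8
+ 0x2d4f = 0xb347
One's complement: ~0xb347
Checksum = 0x4cb8


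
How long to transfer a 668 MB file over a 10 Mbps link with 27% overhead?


Effective throughput = 10 * (1 - 27/100) = 7.3 Mbps
File size in Mb = 668 * 8 = 5344 Mb
Time = 5344 / 7.3
Time = 732.0548 seconds


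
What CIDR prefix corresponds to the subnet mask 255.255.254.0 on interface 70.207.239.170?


Binary: 11111111.11111111.11111110.00000000
Count leading 1s
Prefix: /23


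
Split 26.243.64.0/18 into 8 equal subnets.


New prefix = 18 + 3 = 21
Each subnet has 2048 addresses
  26.243.64.0/21
  26.243.72.0/21
  26.243.80.0/21
  26.243.88.0/21
  26.243.96.0/21
  26.243.104.0/21
  26.243.112.0/21
  26.243.120.0/21
Subnets: 26.243.64.0/21, 26.243.72.0/21, 26.243.80.0/21, 26.243.88.0/21, 26.243.96.0/21, 26.243.104.0/21, 26.243.112.0/21, 26.243.120.0/21


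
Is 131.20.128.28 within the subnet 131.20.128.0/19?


Subnet network: 131.20.128.0
Test IP AND mask: 131.20.128.0
Yes, 131.20.128.28 is in 131.20.128.0/19


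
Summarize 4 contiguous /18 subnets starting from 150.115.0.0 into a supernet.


Original prefix: /18
Number of subnets: 4 = 2^2
New prefix = 18 - 2 = 16
Supernet: 150.115.0.0/16


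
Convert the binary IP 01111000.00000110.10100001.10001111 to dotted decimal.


01111000 = 120
00000110 = 6
10100001 = 161
10001111 = 143
IP: 120.6.161.143


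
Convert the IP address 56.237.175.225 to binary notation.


56 = 00111000
237 = 11101101
175 = 10101111
225 = 11100001
Binary: 00111000.11101101.10101111.11100001


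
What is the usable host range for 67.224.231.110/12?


Network: 67.224.0.0
Broadcast: 67.239.255.255
First usable = network + 1
Last usable = broadcast - 1
Range: 67.224.0.1 to 67.239.255.254


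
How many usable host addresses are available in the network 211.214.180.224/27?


Host bits = 32 - 27 = 5
Total addresses = 2^5 = 32
Usable = total - 2 (network and broadcast)
Usable hosts: 30


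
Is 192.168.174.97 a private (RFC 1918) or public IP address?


RFC 1918 private ranges:
  10.0.0.0/8 (10.0.0.0 - 10.255.255.255)
  172.16.0.0/12 (172.16.0.0 - 172.31.255.255)
  192.168.0.0/16 (192.168.0.0 - 192.168.255.255)
Private (in 192.168.0.0/16)


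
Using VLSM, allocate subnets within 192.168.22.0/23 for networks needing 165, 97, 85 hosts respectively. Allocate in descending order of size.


165 hosts -> /24 (254 usable): 192.168.22.0/24
97 hosts -> /25 (126 usable): 192.168.23.0/25
85 hosts -> /25 (126 usable): 192.168.23.128/25
Allocation: 192.168.22.0/24 (165 hosts, 254 usable); 192.168.23.0/25 (97 hosts, 126 usable); 192.168.23.128/25 (85 hosts, 126 usable)


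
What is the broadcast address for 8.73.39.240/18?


Network: 8.73.0.0/18
Host bits = 14
Set all host bits to 1:
Broadcast: 8.73.63.255


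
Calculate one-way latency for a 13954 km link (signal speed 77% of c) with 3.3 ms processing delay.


Speed = 0.77 * 3e5 km/s = 231000 km/s
Propagation delay = 13954 / 231000 = 0.0604 s = 60.4069 ms
Processing delay = 3.3 ms
Total one-way latency = 63.7069 ms


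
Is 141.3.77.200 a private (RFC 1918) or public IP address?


RFC 1918 private ranges:
  10.0.0.0/8 (10.0.0.0 - 10.255.255.255)
  172.16.0.0/12 (172.16.0.0 - 172.31.255.255)
  192.168.0.0/16 (192.168.0.0 - 192.168.255.255)
Public (not in any RFC 1918 range)


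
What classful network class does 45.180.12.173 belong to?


First octet: 45
Binary: 00101101
0xxxxxxx -> Class A (1-126)
Class A, default mask 255.0.0.0 (/8)


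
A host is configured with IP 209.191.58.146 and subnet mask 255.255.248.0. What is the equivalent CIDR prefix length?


Binary: 11111111.11111111.11111000.00000000
Count leading 1s
Prefix: /21


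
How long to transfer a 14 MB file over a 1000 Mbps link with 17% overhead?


Effective throughput = 1000 * (1 - 17/100) = 830 Mbps
File size in Mb = 14 * 8 = 112 Mb
Time = 112 / 830
Time = 0.1349 seconds


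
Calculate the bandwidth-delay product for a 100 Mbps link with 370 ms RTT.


BDP = bandwidth * RTT
= 100 Mbps * 370 ms
= 100 * 1e6 * 370 / 1000 bits
= 37000000 bits
= 4625000 bytes
= 4516.6016 KB
BDP = 37000000 bits (4625000 bytes)


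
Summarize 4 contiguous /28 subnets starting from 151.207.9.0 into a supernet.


Original prefix: /28
Number of subnets: 4 = 2^2
New prefix = 28 - 2 = 26
Supernet: 151.207.9.0/26


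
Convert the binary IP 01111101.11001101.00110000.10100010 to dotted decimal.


01111101 = 125
11001101 = 205
00110000 = 48
10100010 = 162
IP: 125.205.48.162


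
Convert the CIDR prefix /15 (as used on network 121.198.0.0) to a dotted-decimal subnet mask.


/15 means 15 network bits, 17 host bits
Binary: 11111111111111100000000000000000
Mask: 255.254.0.0


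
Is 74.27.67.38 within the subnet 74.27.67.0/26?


Subnet network: 74.27.67.0
Test IP AND mask: 74.27.67.0
Yes, 74.27.67.38 is in 74.27.67.0/26


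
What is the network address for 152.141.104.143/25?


IP:   10011000.10001101.01101000.10001111
Mask: 11111111.11111111.11111111.10000000
AND operation:
Net:  10011000.10001101.01101000.10000000
Network: 152.141.104.128/25


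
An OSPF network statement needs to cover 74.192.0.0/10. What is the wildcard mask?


Subnet mask: 255.192.0.0
Wildcard = 255.255.255.255 - subnet mask
255 - 255 = 0
255 - 192 = 63
255 - 0 = 255
255 - 0 = 255
Wildcard: 0.63.255.255


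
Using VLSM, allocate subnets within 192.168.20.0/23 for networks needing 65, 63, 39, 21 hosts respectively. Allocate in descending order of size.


65 hosts -> /25 (126 usable): 192.168.20.0/25
63 hosts -> /25 (126 usable): 192.168.20.128/25
39 hosts -> /26 (62 usable): 192.168.21.0/26
21 hosts -> /27 (30 usable): 192.168.21.64/27
Allocation: 192.168.20.0/25 (65 hosts, 126 usable); 192.168.20.128/25 (63 hosts, 126 usable); 192.168.21.0/26 (39 hosts, 62 usable); 192.168.21.64/27 (21 hosts, 30 usable)


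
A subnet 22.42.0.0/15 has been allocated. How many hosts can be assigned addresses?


Host bits = 32 - 15 = 17
Total addresses = 2^17 = 131072
Usable = total - 2 (network and broadcast)
Usable hosts: 131070


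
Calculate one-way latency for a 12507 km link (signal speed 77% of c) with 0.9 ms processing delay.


Speed = 0.77 * 3e5 km/s = 231000 km/s
Propagation delay = 12507 / 231000 = 0.0541 s = 54.1429 ms
Processing delay = 0.9 ms
Total one-way latency = 55.0429 ms


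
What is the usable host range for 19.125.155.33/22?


Network: 19.125.152.0
Broadcast: 19.125.155.255
First usable = network + 1
Last usable = broadcast - 1
Range: 19.125.152.1 to 19.125.155.254


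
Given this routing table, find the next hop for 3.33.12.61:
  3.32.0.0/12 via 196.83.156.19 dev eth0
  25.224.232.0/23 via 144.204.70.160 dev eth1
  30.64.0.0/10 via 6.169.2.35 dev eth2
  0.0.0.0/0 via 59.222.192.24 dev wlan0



Longest prefix match for 3.33.12.61:
  /12 3.32.0.0: MATCH
  /23 25.224.232.0: no
  /10 30.64.0.0: no
  /0 0.0.0.0: MATCH
Selected: next-hop 196.83.156.19 via eth0 (matched /12)


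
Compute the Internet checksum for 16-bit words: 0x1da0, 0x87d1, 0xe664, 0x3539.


Sum all words (with carry folding):
+ 0x1da0 = 0x1da0
+ 0x87d1 = 0xa571
+ 0xe664 = 0x8bd6
+ 0x3539 = 0xc10f
One's complement: ~0xc10f
Checksum = 0x3ef0


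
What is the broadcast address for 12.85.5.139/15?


Network: 12.84.0.0/15
Host bits = 17
Set all host bits to 1:
Broadcast: 12.85.255.255


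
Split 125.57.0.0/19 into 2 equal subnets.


New prefix = 19 + 1 = 20
Each subnet has 4096 addresses
  125.57.0.0/20
  125.57.16.0/20
Subnets: 125.57.0.0/20, 125.57.16.0/20


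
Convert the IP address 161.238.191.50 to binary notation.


161 = 10100001
238 = 11101110
191 = 10111111
50 = 00110010
Binary: 10100001.11101110.10111111.00110010


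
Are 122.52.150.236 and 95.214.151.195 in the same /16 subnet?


Mask: 255.255.0.0
122.52.150.236 AND mask = 122.52.0.0
95.214.151.195 AND mask = 95.214.0.0
No, different subnets (122.52.0.0 vs 95.214.0.0)


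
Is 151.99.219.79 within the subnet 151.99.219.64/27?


Subnet network: 151.99.219.64
Test IP AND mask: 151.99.219.64
Yes, 151.99.219.79 is in 151.99.219.64/27


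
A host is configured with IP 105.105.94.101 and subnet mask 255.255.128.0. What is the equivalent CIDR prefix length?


Binary: 11111111.11111111.10000000.00000000
Count leading 1s
Prefix: /17


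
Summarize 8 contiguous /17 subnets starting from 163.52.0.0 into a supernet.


Original prefix: /17
Number of subnets: 8 = 2^3
New prefix = 17 - 3 = 14
Supernet: 163.52.0.0/14


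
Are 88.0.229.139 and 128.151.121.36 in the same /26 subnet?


Mask: 255.255.255.192
88.0.229.139 AND mask = 88.0.229.128
128.151.121.36 AND mask = 128.151.121.0
No, different subnets (88.0.229.128 vs 128.151.121.0)


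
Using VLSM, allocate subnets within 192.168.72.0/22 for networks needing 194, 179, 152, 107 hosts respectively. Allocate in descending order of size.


194 hosts -> /24 (254 usable): 192.168.72.0/24
179 hosts -> /24 (254 usable): 192.168.73.0/24
152 hosts -> /24 (254 usable): 192.168.74.0/24
107 hosts -> /25 (126 usable): 192.168.75.0/25
Allocation: 192.168.72.0/24 (194 hosts, 254 usable); 192.168.73.0/24 (179 hosts, 254 usable); 192.168.74.0/24 (152 hosts, 254 usable); 192.168.75.0/25 (107 hosts, 126 usable)


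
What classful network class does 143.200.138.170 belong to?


First octet: 143
Binary: 10001111
10xxxxxx -> Class B (128-191)
Class B, default mask 255.255.0.0 (/16)


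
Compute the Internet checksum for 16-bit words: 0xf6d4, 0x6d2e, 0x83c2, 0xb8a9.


Sum all words (with carry folding):
+ 0xf6d4 = 0xf6d4
+ 0x6d2e = 0x6403
+ 0x83c2 = 0xe7c5
+ 0xb8a9 = 0xa06f
One's complement: ~0xa06f
Checksum = 0x5f90


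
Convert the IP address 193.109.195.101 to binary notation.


193 = 11000001
109 = 01101101
195 = 11000011
101 = 01100101
Binary: 11000001.01101101.11000011.01100101


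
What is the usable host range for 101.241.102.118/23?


Network: 101.241.102.0
Broadcast: 101.241.103.255
First usable = network + 1
Last usable = broadcast - 1
Range: 101.241.102.1 to 101.241.103.254


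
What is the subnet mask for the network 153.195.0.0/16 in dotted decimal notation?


/16 means 16 network bits, 16 host bits
Binary: 11111111111111110000000000000000
Mask: 255.255.0.0


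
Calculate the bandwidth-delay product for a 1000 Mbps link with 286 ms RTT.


BDP = bandwidth * RTT
= 1000 Mbps * 286 ms
= 1000 * 1e6 * 286 / 1000 bits
= 286000000 bits
= 35750000 bytes
= 34912.1094 KB
BDP = 286000000 bits (35750000 bytes)


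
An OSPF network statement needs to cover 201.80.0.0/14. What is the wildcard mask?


Subnet mask: 255.252.0.0
Wildcard = 255.255.255.255 - subnet mask
255 - 255 = 0
255 - 252 = 3
255 - 0 = 255
255 - 0 = 255
Wildcard: 0.3.255.255


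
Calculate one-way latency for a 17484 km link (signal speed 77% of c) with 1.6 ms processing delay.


Speed = 0.77 * 3e5 km/s = 231000 km/s
Propagation delay = 17484 / 231000 = 0.0757 s = 75.6883 ms
Processing delay = 1.6 ms
Total one-way latency = 77.2883 ms


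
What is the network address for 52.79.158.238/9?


IP:   00110100.01001111.10011110.11101110
Mask: 11111111.10000000.00000000.00000000
AND operation:
Net:  00110100.00000000.00000000.00000000
Network: 52.0.0.0/9


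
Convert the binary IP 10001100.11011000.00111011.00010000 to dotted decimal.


10001100 = 140
11011000 = 216
00111011 = 59
00010000 = 16
IP: 140.216.59.16


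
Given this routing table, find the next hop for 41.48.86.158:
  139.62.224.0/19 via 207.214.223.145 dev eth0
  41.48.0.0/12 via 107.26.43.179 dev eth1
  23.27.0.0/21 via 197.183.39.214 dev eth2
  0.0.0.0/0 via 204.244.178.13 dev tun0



Longest prefix match for 41.48.86.158:
  /19 139.62.224.0: no
  /12 41.48.0.0: MATCH
  /21 23.27.0.0: no
  /0 0.0.0.0: MATCH
Selected: next-hop 107.26.43.179 via eth1 (matched /12)


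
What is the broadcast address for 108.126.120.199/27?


Network: 108.126.120.192/27
Host bits = 5
Set all host bits to 1:
Broadcast: 108.126.120.223


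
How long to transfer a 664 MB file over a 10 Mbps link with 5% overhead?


Effective throughput = 10 * (1 - 5/100) = 9.5 Mbps
File size in Mb = 664 * 8 = 5312 Mb
Time = 5312 / 9.5
Time = 559.1579 seconds


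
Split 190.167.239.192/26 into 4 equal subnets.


New prefix = 26 + 2 = 28
Each subnet has 16 addresses
  190.167.239.192/28
  190.167.239.208/28
  190.167.239.224/28
  190.167.239.240/28
Subnets: 190.167.239.192/28, 190.167.239.208/28, 190.167.239.224/28, 190.167.239.240/28


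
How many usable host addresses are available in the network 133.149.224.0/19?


Host bits = 32 - 19 = 13
Total addresses = 2^13 = 8192
Usable = total - 2 (network and broadcast)
Usable hosts: 8190


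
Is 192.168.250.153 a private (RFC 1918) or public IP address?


RFC 1918 private ranges:
  10.0.0.0/8 (10.0.0.0 - 10.255.255.255)
  172.16.0.0/12 (172.16.0.0 - 172.31.255.255)
  192.168.0.0/16 (192.168.0.0 - 192.168.255.255)
Private (in 192.168.0.0/16)


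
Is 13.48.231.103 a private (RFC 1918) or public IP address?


RFC 1918 private ranges:
  10.0.0.0/8 (10.0.0.0 - 10.255.255.255)
  172.16.0.0/12 (172.16.0.0 - 172.31.255.255)
  192.168.0.0/16 (192.168.0.0 - 192.168.255.255)
Public (not in any RFC 1918 range)


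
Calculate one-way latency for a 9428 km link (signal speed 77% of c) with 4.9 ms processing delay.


Speed = 0.77 * 3e5 km/s = 231000 km/s
Propagation delay = 9428 / 231000 = 0.0408 s = 40.8139 ms
Processing delay = 4.9 ms
Total one-way latency = 45.7139 ms


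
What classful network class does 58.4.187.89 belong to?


First octet: 58
Binary: 00111010
0xxxxxxx -> Class A (1-126)
Class A, default mask 255.0.0.0 (/8)


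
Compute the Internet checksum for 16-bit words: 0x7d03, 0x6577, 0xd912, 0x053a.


Sum all words (with carry folding):
+ 0x7d03 = 0x7d03
+ 0x6577 = 0xe27a
+ 0xd912 = 0xbb8d
+ 0x053a = 0xc0c7
One's complement: ~0xc0c7
Checksum = 0x3f38


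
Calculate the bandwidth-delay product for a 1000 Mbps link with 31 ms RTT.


BDP = bandwidth * RTT
= 1000 Mbps * 31 ms
= 1000 * 1e6 * 31 / 1000 bits
= 31000000 bits
= 3875000 bytes
= 3784.1797 KB
BDP = 31000000 bits (3875000 bytes)


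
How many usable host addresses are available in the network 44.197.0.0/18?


Host bits = 32 - 18 = 14
Total addresses = 2^14 = 16384
Usable = total - 2 (network and broadcast)
Usable hosts: 16382


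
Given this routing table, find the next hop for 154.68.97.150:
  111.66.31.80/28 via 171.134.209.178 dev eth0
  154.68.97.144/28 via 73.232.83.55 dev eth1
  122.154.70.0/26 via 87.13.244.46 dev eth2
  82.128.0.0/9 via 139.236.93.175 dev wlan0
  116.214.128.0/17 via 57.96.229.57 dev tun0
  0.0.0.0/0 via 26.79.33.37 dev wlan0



Longest prefix match for 154.68.97.150:
  /28 111.66.31.80: no
  /28 154.68.97.144: MATCH
  /26 122.154.70.0: no
  /9 82.128.0.0: no
  /17 116.214.128.0: no
  /0 0.0.0.0: MATCH
Selected: next-hop 73.232.83.55 via eth1 (matched /28)


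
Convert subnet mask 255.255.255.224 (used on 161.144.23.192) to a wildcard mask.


Subnet mask: 255.255.255.224
Wildcard = 255.255.255.255 - subnet mask
255 - 255 = 0
255 - 255 = 0
255 - 255 = 0
255 - 224 = 31
Wildcard: 0.0.0.31


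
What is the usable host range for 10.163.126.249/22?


Network: 10.163.124.0
Broadcast: 10.163.127.255
First usable = network + 1
Last usable = broadcast - 1
Range: 10.163.124.1 to 10.163.127.254


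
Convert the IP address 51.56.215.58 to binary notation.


51 = 00110011
56 = 00111000
215 = 11010111
58 = 00111010
Binary: 00110011.00111000.11010111.00111010


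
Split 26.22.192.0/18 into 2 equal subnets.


New prefix = 18 + 1 = 19
Each subnet has 8192 addresses
  26.22.192.0/19
  26.22.224.0/19
Subnets: 26.22.192.0/19, 26.22.224.0/19


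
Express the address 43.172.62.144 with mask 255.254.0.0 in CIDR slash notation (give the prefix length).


Binary: 11111111.11111110.00000000.00000000
Count leading 1s
Prefix: /15


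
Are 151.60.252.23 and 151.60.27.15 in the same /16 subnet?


Mask: 255.255.0.0
151.60.252.23 AND mask = 151.60.0.0
151.60.27.15 AND mask = 151.60.0.0
Yes, same subnet (151.60.0.0)


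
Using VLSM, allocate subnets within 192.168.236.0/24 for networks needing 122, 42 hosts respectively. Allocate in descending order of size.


122 hosts -> /25 (126 usable): 192.168.236.0/25
42 hosts -> /26 (62 usable): 192.168.236.128/26
Allocation: 192.168.236.0/25 (122 hosts, 126 usable); 192.168.236.128/26 (42 hosts, 62 usable)


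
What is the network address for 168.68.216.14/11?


IP:   10101000.01000100.11011000.00001110
Mask: 11111111.11100000.00000000.00000000
AND operation:
Net:  10101000.01000000.00000000.00000000
Network: 168.64.0.0/11


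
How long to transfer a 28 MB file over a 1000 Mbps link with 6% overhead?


Effective throughput = 1000 * (1 - 6/100) = 940 Mbps
File size in Mb = 28 * 8 = 224 Mb
Time = 224 / 940
Time = 0.2383 seconds


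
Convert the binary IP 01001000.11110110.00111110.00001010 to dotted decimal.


01001000 = 72
11110110 = 246
00111110 = 62
00001010 = 10
IP: 72.246.62.10


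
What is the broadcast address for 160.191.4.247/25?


Network: 160.191.4.128/25
Host bits = 7
Set all host bits to 1:
Broadcast: 160.191.4.255


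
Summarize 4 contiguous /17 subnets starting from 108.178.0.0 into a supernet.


Original prefix: /17
Number of subnets: 4 = 2^2
New prefix = 17 - 2 = 15
Supernet: 108.178.0.0/15


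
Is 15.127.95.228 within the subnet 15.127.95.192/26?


Subnet network: 15.127.95.192
Test IP AND mask: 15.127.95.192
Yes, 15.127.95.228 is in 15.127.95.192/26


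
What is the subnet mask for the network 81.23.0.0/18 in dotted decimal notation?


/18 means 18 network bits, 14 host bits
Binary: 11111111111111111100000000000000
Mask: 255.255.192.0


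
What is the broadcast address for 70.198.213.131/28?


Network: 70.198.213.128/28
Host bits = 4
Set all host bits to 1:
Broadcast: 70.198.213.143


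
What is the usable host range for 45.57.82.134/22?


Network: 45.57.80.0
Broadcast: 45.57.83.255
First usable = network + 1
Last usable = broadcast - 1
Range: 45.57.80.1 to 45.57.83.254


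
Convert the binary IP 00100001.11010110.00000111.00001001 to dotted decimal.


00100001 = 33
11010110 = 214
00000111 = 7
00001001 = 9
IP: 33.214.7.9


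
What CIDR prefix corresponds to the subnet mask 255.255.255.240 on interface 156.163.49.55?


Binary: 11111111.11111111.11111111.11110000
Count leading 1s
Prefix: /28


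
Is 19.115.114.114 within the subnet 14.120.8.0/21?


Subnet network: 14.120.8.0
Test IP AND mask: 19.115.112.0
No, 19.115.114.114 is not in 14.120.8.0/21


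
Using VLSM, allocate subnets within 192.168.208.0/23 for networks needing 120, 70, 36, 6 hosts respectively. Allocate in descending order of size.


120 hosts -> /25 (126 usable): 192.168.208.0/25
70 hosts -> /25 (126 usable): 192.168.208.128/25
36 hosts -> /26 (62 usable): 192.168.209.0/26
6 hosts -> /29 (6 usable): 192.168.209.64/29
Allocation: 192.168.208.0/25 (120 hosts, 126 usable); 192.168.208.128/25 (70 hosts, 126 usable); 192.168.209.0/26 (36 hosts, 62 usable); 192.168.209.64/29 (6 hosts, 6 usable)


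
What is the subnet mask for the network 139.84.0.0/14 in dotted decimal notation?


/14 means 14 network bits, 18 host bits
Binary: 11111111111111000000000000000000
Mask: 255.252.0.0


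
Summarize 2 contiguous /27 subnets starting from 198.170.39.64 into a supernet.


Original prefix: /27
Number of subnets: 2 = 2^1
New prefix = 27 - 1 = 26
Supernet: 198.170.39.64/26


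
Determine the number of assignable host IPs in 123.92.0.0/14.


Host bits = 32 - 14 = 18
Total addresses = 2^18 = 262144
Usable = total - 2 (network and broadcast)
Usable hosts: 262142


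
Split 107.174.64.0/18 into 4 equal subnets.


New prefix = 18 + 2 = 20
Each subnet has 4096 addresses
  107.174.64.0/20
  107.174.80.0/20
  107.174.96.0/20
  107.174.112.0/20
Subnets: 107.174.64.0/20, 107.174.80.0/20, 107.174.96.0/20, 107.174.112.0/20


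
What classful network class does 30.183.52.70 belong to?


First octet: 30
Binary: 00011110
0xxxxxxx -> Class A (1-126)
Class A, default mask 255.0.0.0 (/8)


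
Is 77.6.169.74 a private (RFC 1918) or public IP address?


RFC 1918 private ranges:
  10.0.0.0/8 (10.0.0.0 - 10.255.255.255)
  172.16.0.0/12 (172.16.0.0 - 172.31.255.255)
  192.168.0.0/16 (192.168.0.0 - 192.168.255.255)
Public (not in any RFC 1918 range)


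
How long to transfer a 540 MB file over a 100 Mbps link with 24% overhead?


Effective throughput = 100 * (1 - 24/100) = 76 Mbps
File size in Mb = 540 * 8 = 4320 Mb
Time = 4320 / 76
Time = 56.8421 seconds


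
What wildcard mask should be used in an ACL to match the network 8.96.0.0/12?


Subnet mask: 255.240.0.0
Wildcard = 255.255.255.255 - subnet mask
255 - 255 = 0
255 - 240 = 15
255 - 0 = 255
255 - 0 = 255
Wildcard: 0.15.255.255


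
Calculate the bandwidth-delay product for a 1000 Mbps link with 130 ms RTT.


BDP = bandwidth * RTT
= 1000 Mbps * 130 ms
= 1000 * 1e6 * 130 / 1000 bits
= 130000000 bits
= 16250000 bytes
= 15869.1406 KB
BDP = 130000000 bits (16250000 bytes)


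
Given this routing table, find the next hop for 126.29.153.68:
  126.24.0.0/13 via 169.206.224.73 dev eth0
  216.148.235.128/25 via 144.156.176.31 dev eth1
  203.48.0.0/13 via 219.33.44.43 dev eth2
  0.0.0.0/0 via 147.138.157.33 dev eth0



Longest prefix match for 126.29.153.68:
  /13 126.24.0.0: MATCH
  /25 216.148.235.128: no
  /13 203.48.0.0: no
  /0 0.0.0.0: MATCH
Selected: next-hop 169.206.224.73 via eth0 (matched /13)


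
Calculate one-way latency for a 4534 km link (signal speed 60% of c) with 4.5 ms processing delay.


Speed = 0.6 * 3e5 km/s = 180000 km/s
Propagation delay = 4534 / 180000 = 0.0252 s = 25.1889 ms
Processing delay = 4.5 ms
Total one-way latency = 29.6889 ms


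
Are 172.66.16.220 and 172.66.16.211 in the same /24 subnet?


Mask: 255.255.255.0
172.66.16.220 AND mask = 172.66.16.0
172.66.16.211 AND mask = 172.66.16.0
Yes, same subnet (172.66.16.0)


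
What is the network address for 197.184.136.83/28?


IP:   11000101.10111000.10001000.01010011
Mask: 11111111.11111111.11111111.11110000
AND operation:
Net:  11000101.10111000.10001000.01010000
Network: 197.184.136.80/28


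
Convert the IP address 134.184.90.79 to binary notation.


134 = 10000110
184 = 10111000
90 = 01011010
79 = 01001111
Binary: 10000110.10111000.01011010.01001111


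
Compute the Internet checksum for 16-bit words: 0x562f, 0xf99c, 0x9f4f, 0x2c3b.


Sum all words (with carry folding):
+ 0x562f = 0x562f
+ 0xf99c = 0x4fcc
+ 0x9f4f = 0xef1b
+ 0x2c3b = 0x1b57
One's complement: ~0x1b57
Checksum = 0xe4a8


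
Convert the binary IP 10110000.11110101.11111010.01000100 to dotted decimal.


10110000 = 176
11110101 = 245
11111010 = 250
01000100 = 68
IP: 176.245.250.68


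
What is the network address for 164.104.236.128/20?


IP:   10100100.01101000.11101100.10000000
Mask: 11111111.11111111.11110000.00000000
AND operation:
Net:  10100100.01101000.11100000.00000000
Network: 164.104.224.0/20


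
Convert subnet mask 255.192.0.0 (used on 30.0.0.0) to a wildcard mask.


Subnet mask: 255.192.0.0
Wildcard = 255.255.255.255 - subnet mask
255 - 255 = 0
255 - 192 = 63
255 - 0 = 255
255 - 0 = 255
Wildcard: 0.63.255.255


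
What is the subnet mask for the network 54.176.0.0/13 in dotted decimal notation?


/13 means 13 network bits, 19 host bits
Binary: 11111111111110000000000000000000
Mask: 255.248.0.0


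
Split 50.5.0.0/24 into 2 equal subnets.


New prefix = 24 + 1 = 25
Each subnet has 128 addresses
  50.5.0.0/25
  50.5.0.128/25
Subnets: 50.5.0.0/25, 50.5.0.128/25


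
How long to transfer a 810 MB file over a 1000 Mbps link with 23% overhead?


Effective throughput = 1000 * (1 - 23/100) = 770 Mbps
File size in Mb = 810 * 8 = 6480 Mb
Time = 6480 / 770
Time = 8.4156 seconds


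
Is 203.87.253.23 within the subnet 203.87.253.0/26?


Subnet network: 203.87.253.0
Test IP AND mask: 203.87.253.0
Yes, 203.87.253.23 is in 203.87.253.0/26


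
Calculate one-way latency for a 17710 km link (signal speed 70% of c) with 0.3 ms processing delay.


Speed = 0.7 * 3e5 km/s = 210000 km/s
Propagation delay = 17710 / 210000 = 0.0843 s = 84.3333 ms
Processing delay = 0.3 ms
Total one-way latency = 84.6333 ms


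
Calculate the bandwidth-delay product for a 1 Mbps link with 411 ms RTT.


BDP = bandwidth * RTT
= 1 Mbps * 411 ms
= 1 * 1e6 * 411 / 1000 bits
= 411000 bits
= 51375 bytes
= 50.1709 KB
BDP = 411000 bits (51375 bytes)


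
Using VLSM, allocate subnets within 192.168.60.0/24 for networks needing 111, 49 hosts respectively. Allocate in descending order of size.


111 hosts -> /25 (126 usable): 192.168.60.0/25
49 hosts -> /26 (62 usable): 192.168.60.128/26
Allocation: 192.168.60.0/25 (111 hosts, 126 usable); 192.168.60.128/26 (49 hosts, 62 usable)


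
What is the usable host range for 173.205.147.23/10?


Network: 173.192.0.0
Broadcast: 173.255.255.255
First usable = network + 1
Last usable = broadcast - 1
Range: 173.192.0.1 to 173.255.255.254


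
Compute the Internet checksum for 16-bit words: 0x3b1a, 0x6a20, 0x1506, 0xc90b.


Sum all words (with carry folding):
+ 0x3b1a = 0x3b1a
+ 0x6a20 = 0xa53a
+ 0x1506 = 0xba40
+ 0xc90b = 0x834c
One's complement: ~0x834c
Checksum = 0x7cb3


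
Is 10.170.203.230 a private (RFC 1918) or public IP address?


RFC 1918 private ranges:
  10.0.0.0/8 (10.0.0.0 - 10.255.255.255)
  172.16.0.0/12 (172.16.0.0 - 172.31.255.255)
  192.168.0.0/16 (192.168.0.0 - 192.168.255.255)
Private (in 10.0.0.0/8)


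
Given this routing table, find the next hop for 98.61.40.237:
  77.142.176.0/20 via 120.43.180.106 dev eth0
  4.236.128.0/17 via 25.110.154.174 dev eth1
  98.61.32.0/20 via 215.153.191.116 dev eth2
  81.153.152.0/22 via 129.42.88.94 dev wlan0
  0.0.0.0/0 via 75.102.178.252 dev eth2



Longest prefix match for 98.61.40.237:
  /20 77.142.176.0: no
  /17 4.236.128.0: no
  /20 98.61.32.0: MATCH
  /22 81.153.152.0: no
  /0 0.0.0.0: MATCH
Selected: next-hop 215.153.191.116 via eth2 (matched /20)


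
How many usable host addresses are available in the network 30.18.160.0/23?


Host bits = 32 - 23 = 9
Total addresses = 2^9 = 512
Usable = total - 2 (network and broadcast)
Usable hosts: 510


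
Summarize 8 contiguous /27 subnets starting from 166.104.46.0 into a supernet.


Original prefix: /27
Number of subnets: 8 = 2^3
New prefix = 27 - 3 = 24
Supernet: 166.104.46.0/24


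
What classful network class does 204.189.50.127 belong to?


First octet: 204
Binary: 11001100
110xxxxx -> Class C (192-223)
Class C, default mask 255.255.255.0 (/24)


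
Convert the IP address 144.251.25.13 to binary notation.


144 = 10010000
251 = 11111011
25 = 00011001
13 = 00001101
Binary: 10010000.11111011.00011001.00001101


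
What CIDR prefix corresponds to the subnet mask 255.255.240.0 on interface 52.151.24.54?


Binary: 11111111.11111111.11110000.00000000
Count leading 1s
Prefix: /20


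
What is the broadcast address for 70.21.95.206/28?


Network: 70.21.95.192/28
Host bits = 4
Set all host bits to 1:
Broadcast: 70.21.95.207


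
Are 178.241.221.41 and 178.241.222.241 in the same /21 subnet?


Mask: 255.255.248.0
178.241.221.41 AND mask = 178.241.216.0
178.241.222.241 AND mask = 178.241.216.0
Yes, same subnet (178.241.216.0)


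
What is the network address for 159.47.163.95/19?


IP:   10011111.00101111.10100011.01011111
Mask: 11111111.11111111.11100000.00000000
AND operation:
Net:  10011111.00101111.10100000.00000000
Network: 159.47.160.0/19


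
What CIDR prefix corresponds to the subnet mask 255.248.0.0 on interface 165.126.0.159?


Binary: 11111111.11111000.00000000.00000000
Count leading 1s
Prefix: /13


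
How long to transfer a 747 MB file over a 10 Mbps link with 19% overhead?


Effective throughput = 10 * (1 - 19/100) = 8.1 Mbps
File size in Mb = 747 * 8 = 5976 Mb
Time = 5976 / 8.1
Time = 737.7778 seconds


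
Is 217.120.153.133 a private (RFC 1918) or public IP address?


RFC 1918 private ranges:
  10.0.0.0/8 (10.0.0.0 - 10.255.255.255)
  172.16.0.0/12 (172.16.0.0 - 172.31.255.255)
  192.168.0.0/16 (192.168.0.0 - 192.168.255.255)
Public (not in any RFC 1918 range)


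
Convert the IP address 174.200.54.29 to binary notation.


174 = 10101110
200 = 11001000
54 = 00110110
29 = 00011101
Binary: 10101110.11001000.00110110.00011101


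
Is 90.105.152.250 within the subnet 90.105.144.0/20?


Subnet network: 90.105.144.0
Test IP AND mask: 90.105.144.0
Yes, 90.105.152.250 is in 90.105.144.0/20


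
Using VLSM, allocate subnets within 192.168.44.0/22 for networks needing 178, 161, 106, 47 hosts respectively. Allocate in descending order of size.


178 hosts -> /24 (254 usable): 192.168.44.0/24
161 hosts -> /24 (254 usable): 192.168.45.0/24
106 hosts -> /25 (126 usable): 192.168.46.0/25
47 hosts -> /26 (62 usable): 192.168.46.128/26
Allocation: 192.168.44.0/24 (178 hosts, 254 usable); 192.168.45.0/24 (161 hosts, 254 usable); 192.168.46.0/25 (106 hosts, 126 usable); 192.168.46.128/26 (47 hosts, 62 usable)


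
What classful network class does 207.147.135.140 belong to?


First octet: 207
Binary: 11001111
110xxxxx -> Class C (192-223)
Class C, default mask 255.255.255.0 (/24)


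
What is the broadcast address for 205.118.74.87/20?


Network: 205.118.64.0/20
Host bits = 12
Set all host bits to 1:
Broadcast: 205.118.79.255


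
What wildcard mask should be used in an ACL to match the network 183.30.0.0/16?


Subnet mask: 255.255.0.0
Wildcard = 255.255.255.255 - subnet mask
255 - 255 = 0
255 - 255 = 0
255 - 0 = 255
255 - 0 = 255
Wildcard: 0.0.255.255


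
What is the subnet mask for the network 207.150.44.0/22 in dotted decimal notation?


/22 means 22 network bits, 10 host bits
Binary: 11111111111111111111110000000000
Mask: 255.255.252.0


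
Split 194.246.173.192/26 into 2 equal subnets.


New prefix = 26 + 1 = 27
Each subnet has 32 addresses
  194.246.173.192/27
  194.246.173.224/27
Subnets: 194.246.173.192/27, 194.246.173.224/27


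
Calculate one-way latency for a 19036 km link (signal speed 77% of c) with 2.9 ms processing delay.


Speed = 0.77 * 3e5 km/s = 231000 km/s
Propagation delay = 19036 / 231000 = 0.0824 s = 82.4069 ms
Processing delay = 2.9 ms
Total one-way latency = 85.3069 ms


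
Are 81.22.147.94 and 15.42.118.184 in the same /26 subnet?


Mask: 255.255.255.192
81.22.147.94 AND mask = 81.22.147.64
15.42.118.184 AND mask = 15.42.118.128
No, different subnets (81.22.147.64 vs 15.42.118.128)


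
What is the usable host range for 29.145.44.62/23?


Network: 29.145.44.0
Broadcast: 29.145.45.255
First usable = network + 1
Last usable = broadcast - 1
Range: 29.145.44.1 to 29.145.45.254


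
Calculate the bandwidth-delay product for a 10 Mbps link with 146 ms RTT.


BDP = bandwidth * RTT
= 10 Mbps * 146 ms
= 10 * 1e6 * 146 / 1000 bits
= 1460000 bits
= 182500 bytes
= 178.2227 KB
BDP = 1460000 bits (182500 bytes)


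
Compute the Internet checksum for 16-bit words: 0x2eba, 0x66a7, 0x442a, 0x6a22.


Sum all words (with carry folding):
+ 0x2eba = 0x2eba
+ 0x66a7 = 0x9561
+ 0x442a = 0xd98b
+ 0x6a22 = 0x43ae
One's complement: ~0x43ae
Checksum = 0xbc51


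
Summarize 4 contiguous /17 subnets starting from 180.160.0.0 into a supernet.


Original prefix: /17
Number of subnets: 4 = 2^2
New prefix = 17 - 2 = 15
Supernet: 180.160.0.0/15


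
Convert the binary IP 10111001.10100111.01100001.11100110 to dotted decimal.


10111001 = 185
10100111 = 167
01100001 = 97
11100110 = 230
IP: 185.167.97.230


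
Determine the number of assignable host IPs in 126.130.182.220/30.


Host bits = 32 - 30 = 2
Total addresses = 2^2 = 4
Usable = total - 2 (network and broadcast)
Usable hosts: 2


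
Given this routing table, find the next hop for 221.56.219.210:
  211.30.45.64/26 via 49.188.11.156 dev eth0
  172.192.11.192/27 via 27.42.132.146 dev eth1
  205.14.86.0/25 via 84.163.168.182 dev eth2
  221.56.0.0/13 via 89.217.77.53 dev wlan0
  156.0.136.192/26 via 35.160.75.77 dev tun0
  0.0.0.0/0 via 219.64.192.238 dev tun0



Longest prefix match for 221.56.219.210:
  /26 211.30.45.64: no
  /27 172.192.11.192: no
  /25 205.14.86.0: no
  /13 221.56.0.0: MATCH
  /26 156.0.136.192: no
  /0 0.0.0.0: MATCH
Selected: next-hop 89.217.77.53 via wlan0 (matched /13)


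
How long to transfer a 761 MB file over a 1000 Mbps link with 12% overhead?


Effective throughput = 1000 * (1 - 12/100) = 880 Mbps
File size in Mb = 761 * 8 = 6088 Mb
Time = 6088 / 880
Time = 6.9182 seconds
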